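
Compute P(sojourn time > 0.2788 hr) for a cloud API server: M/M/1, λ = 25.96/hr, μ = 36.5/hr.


W ~ Exponential(μ−λ) for M/M/1.
μ − λ = 36.5 − 25.96 = 10.5400
P(W > t) = e^{−(μ−λ)t} = e^{−2.9386} = 0.052942

Final: 0.052942


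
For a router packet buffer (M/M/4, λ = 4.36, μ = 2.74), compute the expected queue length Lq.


a = λ/μ = 1.5912; ρ = a/4 = 0.3978
P₀ = 0.201111
Lq = P₀·a^c·ρ / (c!·(1−ρ)²) = 0.201111·6.41126·0.3978/(24·0.36263)
= 0.05894

Final: 0.05894


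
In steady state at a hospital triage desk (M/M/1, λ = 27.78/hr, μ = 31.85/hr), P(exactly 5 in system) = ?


ρ = 27.78/31.85 = 0.8722
P_n = (1−ρ)·ρ^n = (1 − 0.8722)·0.8722^5 = 0.1278·0.504794 = 0.064506

Final: 0.064506


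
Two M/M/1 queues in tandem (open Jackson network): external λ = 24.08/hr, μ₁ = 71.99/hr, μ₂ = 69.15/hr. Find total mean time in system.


Each node sees arrival rate λ = 24.08/hr (tandem ⇒ throughput preserved).
W₁ = 1/(μ₁−λ) = 1/(71.99−24.08) = 0.02087 hr
W₂ = 1/(μ₂−λ) = 1/(69.15−24.08) = 0.02219 hr
W_total = W₁ + W₂ = 0.02087 + 0.02219 = 0.04306 hr

Final: 0.04306 hr


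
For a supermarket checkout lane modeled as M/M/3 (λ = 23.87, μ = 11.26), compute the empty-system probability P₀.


a = λ/μ = 23.87/11.26 = 2.1199; ρ = a/c = 0.7066
Σ_{k=0}^{2} a^k/k! (terms k=0..2) = 1.00000 + 2.11989 + 2.24697 = 5.36687
Tail: a^3/(3!(1−ρ)) = 9.52669/(6·0.2934) = 5.41224
P₀ = 1/(5.36687 + 5.41224) = 1/10.77910 = 0.092772

Final: 0.092772


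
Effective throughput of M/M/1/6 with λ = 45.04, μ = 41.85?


ρ = 1.0762; P_K = (1−ρ)ρ^6/(1−ρ^7) = 0.176171
λ_eff = λ(1 − P_K) = 45.04·(1 − 0.176171) = 45.04·0.823829 = 37.1053 /hr

Final: 37.1053 /hr


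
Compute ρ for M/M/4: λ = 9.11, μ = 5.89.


ρ = λ/(cμ) = 9.11/(4·5.89) = 9.11/23.56 = 0.3867

Final: 0.3867


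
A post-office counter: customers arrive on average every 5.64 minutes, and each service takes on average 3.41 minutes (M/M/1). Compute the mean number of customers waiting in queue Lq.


λ = 60/5.64 = 10.6383 /hr
μ = 60/3.41 = 17.5953 /hr
ρ = λ/μ = 10.6383/17.5953 = 0.6046
Lq = ρ²/(1−ρ) = 0.3656/0.3954 = 0.9245

Final: 0.9245


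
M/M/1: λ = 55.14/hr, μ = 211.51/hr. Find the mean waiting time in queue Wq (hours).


ρ = 55.14/211.51 = 0.2607
Wq = ρ/(μ−λ) = 0.2607/(211.51 − 55.14) = 0.2607/156.37 = 0.001667 hr

Final: 0.001667 hr


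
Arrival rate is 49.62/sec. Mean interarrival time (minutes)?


Mean interarrival time = 1/λ = 1/49.62 second = 0.02015 second
In minutes: 0.02015 × 0.0166667 = 0.0003359 min

Final: 0.0003359 min


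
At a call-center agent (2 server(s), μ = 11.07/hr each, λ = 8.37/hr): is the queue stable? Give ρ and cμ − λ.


Total capacity cμ = 2·11.07 = 22.14/hr
ρ = λ/(cμ) = 8.37/22.14 = 0.3780
Stable ⇔ ρ < 1: YES
Spare capacity = cμ − λ = 22.14 − 8.37 = 13.77/hr

Final: ρ = 0.3780; stable; margin = 13.77/hr


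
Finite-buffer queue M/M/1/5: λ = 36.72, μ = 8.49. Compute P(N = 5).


ρ = λ/μ = 36.72/8.49 = 4.3251
P_K = (1−ρ)ρ^K/(1−ρ^(K+1)) = (-3.3251·1513.473815)/(1 − 6545.907948)
= -5032.434133/-6544.907948 = 0.768908

Final: 0.768908


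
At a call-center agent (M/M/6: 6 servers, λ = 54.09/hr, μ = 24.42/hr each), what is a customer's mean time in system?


a = 2.2150; ρ = 0.3692; P₀ = 0.108855
Lq = P₀·a^c·ρ/(c!(1−ρ)²) = 0.01656
Wq = Lq/λ = 0.01656/54.09 = 0.0003062 hr
W = Wq + 1/μ = 0.0003062 + 0.04095 = 0.04126 hr

Final: 0.04126 hr


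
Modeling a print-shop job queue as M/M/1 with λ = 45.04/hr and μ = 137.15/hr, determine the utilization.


ρ = λ/μ = 45.04/137.15 = 0.3284

Final: 0.3284


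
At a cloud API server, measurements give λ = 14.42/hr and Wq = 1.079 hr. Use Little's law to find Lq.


Lq = λWq = 14.42·1.079 = 15.5592

Final: 15.5592


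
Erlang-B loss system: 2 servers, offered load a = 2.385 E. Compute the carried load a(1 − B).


B(2,2.385) = 0.456584 (Erlang-B)
Carried load = a(1 − B) = 2.385·(1 − 0.456584) = 2.385·0.543416 = 1.2960 E

Final: 1.2960 Erlangs


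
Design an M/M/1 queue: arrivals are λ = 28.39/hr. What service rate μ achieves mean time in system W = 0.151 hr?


W = 1/(μ−λ) ⇒ μ − λ = 1/W = 1/0.151 = 6.6225
μ = λ + 1/W = 28.39 + 6.6225 = 35.0125 per hr

Final: 35.0125 /hr


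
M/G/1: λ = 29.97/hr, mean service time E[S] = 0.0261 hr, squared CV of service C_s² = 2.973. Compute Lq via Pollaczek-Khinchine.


ρ = λ·E[S] = 29.97·0.0261 = 0.7822
Lq = ρ²(1+C_s²)/(2(1−ρ)) = 0.6119·(1+2.973)/(2·0.2178)
= 0.6119·3.9730/0.4356 = 5.58109

Final: 5.58109


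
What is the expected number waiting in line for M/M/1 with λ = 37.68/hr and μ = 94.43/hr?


ρ = 37.68/94.43 = 0.3990
Lq = ρ²/(1−ρ) = 0.1592/0.6010 = 0.2649

Final: 0.2649


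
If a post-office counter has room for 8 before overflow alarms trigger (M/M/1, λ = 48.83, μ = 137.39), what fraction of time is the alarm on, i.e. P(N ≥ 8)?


ρ = 48.83/137.39 = 0.3554
P(N ≥ n) = ρ^n = 0.3554^8 = 0.0002546

Final: 0.0002546


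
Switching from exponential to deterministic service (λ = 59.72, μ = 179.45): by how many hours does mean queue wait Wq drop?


ρ = 59.72/179.45 = 0.3328
Wq(M/M/1) = ρ/(μ−λ) = 0.3328/119.73 = 0.002780 hr
Wq(M/D/1) = ρ/(2(μ−λ)) = 0.001390 hr
Savings = 0.002780 − 0.001390 = 0.001390 hr

Final: 0.001390 hr


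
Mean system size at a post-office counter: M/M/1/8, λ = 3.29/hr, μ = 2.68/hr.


ρ = 3.29/2.68 = 1.2276
L = ρ[1 − (K+1)ρ^K + Kρ^(K+1)] / [(1−ρ)(1−ρ^(K+1))]
Numerator: 1.2276·(1 − 9·5.158089 + 8·6.332132) = 6.425630
Denominator: (-0.2276)·(-5.332132) = 1.213657
L = 6.425630/1.213657 = 5.2944

Final: 5.2944


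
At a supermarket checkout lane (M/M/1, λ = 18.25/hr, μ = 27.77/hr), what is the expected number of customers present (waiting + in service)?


ρ = λ/μ = 18.25/27.77 = 0.6572
L = ρ/(1−ρ) = 0.6572/(1 − 0.6572) = 0.6572/0.3428 = 1.9170

Final: 1.9170


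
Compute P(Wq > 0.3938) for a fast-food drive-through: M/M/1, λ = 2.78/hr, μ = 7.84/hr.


ρ = 2.78/7.84 = 0.3546
P(Wq > t) = ρ·e^{−(μ−λ)t} = 0.3546·e^{−1.9926}
= 0.3546·0.136337 = 0.048344

Final: 0.048344


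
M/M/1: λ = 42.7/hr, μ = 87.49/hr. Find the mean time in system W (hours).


W = 1/(μ−λ) = 1/(87.49 − 42.7) = 1/44.79 = 0.02233 hr

Final: 0.02233 hr


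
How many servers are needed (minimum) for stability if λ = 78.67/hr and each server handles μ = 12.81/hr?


Stability requires cμ > λ ⇔ c > λ/μ.
λ/μ = 78.67/12.81 = 6.1413
Minimum integer c = ⌊6.1413⌋ + 1 = 7
Check: 7·12.81 = 89.67 > 78.67, while 6·12.81 = 76.86 ≤ 78.67

Final: 7 servers


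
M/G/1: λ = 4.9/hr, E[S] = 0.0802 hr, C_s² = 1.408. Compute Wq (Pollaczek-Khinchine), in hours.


ρ = λ·E[S] = 4.9·0.0802 = 0.3930
E[S²] = E[S]²(1+C_s²) = 0.0802²·(1+1.408) = 0.015488
Wq = λ·E[S²]/(2(1−ρ)) = 4.9·0.015488/(2·0.6070) = 0.06251 hr

Final: 0.06251 hr


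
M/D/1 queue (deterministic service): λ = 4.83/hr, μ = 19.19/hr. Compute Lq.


ρ = 4.83/19.19 = 0.2517
M/D/1: Lq = ρ²/(2(1−ρ)) = 0.06335/(2·0.7483) = 0.04233

Final: 0.04233


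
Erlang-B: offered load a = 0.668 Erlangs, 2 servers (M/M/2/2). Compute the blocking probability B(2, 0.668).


B(c,a) = (a^c/c!) / Σ_{k=0}^{c} a^k/k!
a^2/2! = 0.223112
Σ terms (k=0..2): 1.00000 + 0.66800 + 0.22311 = 1.891112
B = 0.223112/1.891112 = 0.117979

Final: 0.117979


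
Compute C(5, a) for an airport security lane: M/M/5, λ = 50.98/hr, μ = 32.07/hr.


a = λ/μ = 1.5896; ρ = a/5 = 0.3179
P₀ = 0.203553 (from M/M/c formula)
C(c,a) = [a^c/(c!(1−ρ))]·P₀ = [10.15090/(120·0.6821)]·0.203553
= 0.12402·0.203553 = 0.025245

Final: 0.025245


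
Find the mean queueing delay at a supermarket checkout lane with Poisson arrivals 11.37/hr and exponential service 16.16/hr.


ρ = 11.37/16.16 = 0.7036
Wq = ρ/(μ−λ) = 0.7036/(16.16 − 11.37) = 0.7036/4.79 = 0.1469 hr

Final: 0.1469 hr


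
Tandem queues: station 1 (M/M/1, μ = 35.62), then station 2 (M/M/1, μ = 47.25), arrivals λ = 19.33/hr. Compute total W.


Each node sees arrival rate λ = 19.33/hr (tandem ⇒ throughput preserved).
W₁ = 1/(μ₁−λ) = 1/(35.62−19.33) = 0.06139 hr
W₂ = 1/(μ₂−λ) = 1/(47.25−19.33) = 0.03582 hr
W_total = W₁ + W₂ = 0.06139 + 0.03582 = 0.09720 hr

Final: 0.09720 hr


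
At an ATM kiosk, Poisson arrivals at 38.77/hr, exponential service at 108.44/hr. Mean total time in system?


W = 1/(μ−λ) = 1/(108.44 − 38.77) = 1/69.67 = 0.01435 hr

Final: 0.01435 hr


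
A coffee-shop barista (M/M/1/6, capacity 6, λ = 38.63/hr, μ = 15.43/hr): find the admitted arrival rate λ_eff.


ρ = 2.5036; P_K = (1−ρ)ρ^6/(1−ρ^7) = 0.601545
λ_eff = λ(1 − P_K) = 38.63·(1 − 0.601545) = 38.63·0.398455 = 15.3923 /hr

Final: 15.3923 /hr


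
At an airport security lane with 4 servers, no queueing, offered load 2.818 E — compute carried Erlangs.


B(4,2.818) = 0.185748 (Erlang-B)
Carried load = a(1 − B) = 2.818·(1 − 0.185748) = 2.818·0.814252 = 2.2946 E

Final: 2.2946 Erlangs


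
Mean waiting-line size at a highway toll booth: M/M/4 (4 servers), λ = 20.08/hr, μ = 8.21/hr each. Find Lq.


a = λ/μ = 2.4458; ρ = a/4 = 0.6114
P₀ = 0.078663
Lq = P₀·a^c·ρ / (c!·(1−ρ)²) = 0.078663·35.78345·0.6114/(24·0.15097)
= 0.47501

Final: 0.47501


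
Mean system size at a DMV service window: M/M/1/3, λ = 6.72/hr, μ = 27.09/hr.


ρ = 6.72/27.09 = 0.2481
L = ρ[1 − (K+1)ρ^K + Kρ^(K+1)] / [(1−ρ)(1−ρ^(K+1))]
Numerator: 0.2481·(1 − 4·0.015264 + 3·0.003787) = 0.235734
Denominator: (0.7519)·(0.996213) = 0.749091
L = 0.235734/0.749091 = 0.3147

Final: 0.3147


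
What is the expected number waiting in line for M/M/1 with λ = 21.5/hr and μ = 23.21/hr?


ρ = 21.5/23.21 = 0.9263
Lq = ρ²/(1−ρ) = 0.8581/0.07368 = 11.6468

Final: 11.6468


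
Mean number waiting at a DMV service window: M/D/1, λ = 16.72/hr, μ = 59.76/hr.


ρ = 16.72/59.76 = 0.2798
M/D/1: Lq = ρ²/(2(1−ρ)) = 0.07828/(2·0.7202) = 0.05435

Final: 0.05435


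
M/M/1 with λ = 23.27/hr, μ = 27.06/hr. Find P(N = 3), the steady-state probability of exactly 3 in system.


ρ = 23.27/27.06 = 0.8599
P_n = (1−ρ)·ρ^n = (1 − 0.8599)·0.8599^3 = 0.1401·0.635925 = 0.089067

Final: 0.089067


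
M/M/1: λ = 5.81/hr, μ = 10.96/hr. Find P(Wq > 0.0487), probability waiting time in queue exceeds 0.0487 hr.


ρ = 5.81/10.96 = 0.5301
P(Wq > t) = ρ·e^{−(μ−λ)t} = 0.5301·e^{−0.2508}
= 0.5301·0.778174 = 0.412517

Final: 0.412517


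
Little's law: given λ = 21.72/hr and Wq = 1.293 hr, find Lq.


Lq = λWq = 21.72·1.293 = 28.0840

Final: 28.0840


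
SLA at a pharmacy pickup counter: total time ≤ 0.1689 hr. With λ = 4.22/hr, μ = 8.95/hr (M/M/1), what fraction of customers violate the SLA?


W ~ Exponential(μ−λ) for M/M/1.
μ − λ = 8.95 − 4.22 = 4.7300
P(W > t) = e^{−(μ−λ)t} = e^{−0.7989} = 0.449825

Final: 0.449825


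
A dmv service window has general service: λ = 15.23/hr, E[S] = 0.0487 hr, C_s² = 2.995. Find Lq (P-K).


ρ = λ·E[S] = 15.23·0.0487 = 0.7417
Lq = ρ²(1+C_s²)/(2(1−ρ)) = 0.5501·(1+2.995)/(2·0.2583)
= 0.5501·3.9950/0.5166 = 4.25424

Final: 4.25424


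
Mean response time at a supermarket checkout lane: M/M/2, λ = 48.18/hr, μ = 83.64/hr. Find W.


a = 0.5760; ρ = 0.2880; P₀ = 0.552771
Lq = P₀·a^c·ρ/(c!(1−ρ)²) = 0.05211
Wq = Lq/λ = 0.05211/48.18 = 0.001082 hr
W = Wq + 1/μ = 0.001082 + 0.01196 = 0.01304 hr

Final: 0.01304 hr


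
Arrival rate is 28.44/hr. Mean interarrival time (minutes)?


Mean interarrival time = 1/λ = 1/28.44 hour = 0.03516 hour
In minutes: 0.03516 × 60 = 2.1097 min

Final: 2.1097 min


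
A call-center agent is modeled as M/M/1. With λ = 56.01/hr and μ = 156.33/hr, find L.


ρ = λ/μ = 56.01/156.33 = 0.3583
L = ρ/(1−ρ) = 0.3583/(1 − 0.3583) = 0.3583/0.6417 = 0.5583

Final: 0.5583


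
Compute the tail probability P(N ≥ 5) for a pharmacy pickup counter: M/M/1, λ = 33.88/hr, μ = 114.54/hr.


ρ = 33.88/114.54 = 0.2958
P(N ≥ n) = ρ^n = 0.2958^5 = 0.002264

Final: 0.002264


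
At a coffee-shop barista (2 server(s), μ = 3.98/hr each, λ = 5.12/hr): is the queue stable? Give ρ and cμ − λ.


Total capacity cμ = 2·3.98 = 7.96/hr
ρ = λ/(cμ) = 5.12/7.96 = 0.6432
Stable ⇔ ρ < 1: YES
Spare capacity = cμ − λ = 7.96 − 5.12 = 2.84/hr

Final: ρ = 0.6432; stable; margin = 2.84/hr


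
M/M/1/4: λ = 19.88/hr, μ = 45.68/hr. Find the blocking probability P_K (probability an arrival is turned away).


ρ = λ/μ = 19.88/45.68 = 0.4352
P_K = (1−ρ)ρ^K/(1−ρ^(K+1)) = (0.5648·0.035872)/(1 − 0.015612)
= 0.020261/0.984388 = 0.020582

Final: 0.020582


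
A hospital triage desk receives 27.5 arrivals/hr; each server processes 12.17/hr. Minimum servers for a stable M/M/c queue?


Stability requires cμ > λ ⇔ c > λ/μ.
λ/μ = 27.5/12.17 = 2.2597
Minimum integer c = ⌊2.2597⌋ + 1 = 3
Check: 3·12.17 = 36.51 > 27.5, while 2·12.17 = 24.34 ≤ 27.5

Final: 3 servers


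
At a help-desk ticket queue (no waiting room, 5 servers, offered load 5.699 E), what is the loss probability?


B(c,a) = (a^c/c!) / Σ_{k=0}^{c} a^k/k!
a^5/5! = 50.097037
Σ terms (k=0..5): 1.00000 + 5.69900 + 16.23930 + 30.84926 + 43.95248 + 50.09704 = 147.837075
B = 50.097037/147.837075 = 0.338867

Final: 0.338867


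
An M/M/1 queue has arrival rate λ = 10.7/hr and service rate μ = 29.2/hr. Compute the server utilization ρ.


ρ = λ/μ = 10.7/29.2 = 0.3664

Final: 0.3664


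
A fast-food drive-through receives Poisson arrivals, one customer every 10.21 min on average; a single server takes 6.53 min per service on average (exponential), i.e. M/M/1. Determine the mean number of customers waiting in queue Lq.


λ = 60/10.21 = 5.8766 /hr
μ = 60/6.53 = 9.1884 /hr
ρ = λ/μ = 5.8766/9.1884 = 0.6396
Lq = ρ²/(1−ρ) = 0.4090/0.3604 = 1.1349

Final: 1.1349


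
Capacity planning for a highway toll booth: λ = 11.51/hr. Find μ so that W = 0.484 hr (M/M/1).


W = 1/(μ−λ) ⇒ μ − λ = 1/W = 1/0.484 = 2.0661
μ = λ + 1/W = 11.51 + 2.0661 = 13.5761 per hr

Final: 13.5761 /hr


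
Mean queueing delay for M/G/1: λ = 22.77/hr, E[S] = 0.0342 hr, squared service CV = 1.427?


ρ = λ·E[S] = 22.77·0.0342 = 0.7787
E[S²] = E[S]²(1+C_s²) = 0.0342²·(1+1.427) = 0.002839
Wq = λ·E[S²]/(2(1−ρ)) = 22.77·0.002839/(2·0.2213) = 0.14606 hr

Final: 0.14606 hr


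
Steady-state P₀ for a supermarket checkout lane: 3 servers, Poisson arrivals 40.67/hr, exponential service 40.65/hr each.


a = λ/μ = 40.67/40.65 = 1.0005; ρ = a/c = 0.3335
Σ_{k=0}^{2} a^k/k! (terms k=0..2) = 1.00000 + 1.00049 + 0.50049 = 2.50098
Tail: a^3/(3!(1−ρ)) = 1.00148/(6·0.6665) = 0.25043
P₀ = 1/(2.50098 + 0.25043) = 1/2.75141 = 0.363449

Final: 0.363449


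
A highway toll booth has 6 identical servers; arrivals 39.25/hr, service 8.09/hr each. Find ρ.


ρ = λ/(cμ) = 39.25/(6·8.09) = 39.25/48.54 = 0.8086

Final: 0.8086


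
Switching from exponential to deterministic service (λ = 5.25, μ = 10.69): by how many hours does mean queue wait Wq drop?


ρ = 5.25/10.69 = 0.4911
Wq(M/M/1) = ρ/(μ−λ) = 0.4911/5.44 = 0.09028 hr
Wq(M/D/1) = ρ/(2(μ−λ)) = 0.04514 hr
Savings = 0.09028 − 0.04514 = 0.04514 hr

Final: 0.04514 hr


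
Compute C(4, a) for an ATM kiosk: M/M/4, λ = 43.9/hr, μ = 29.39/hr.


a = λ/μ = 1.4937; ρ = a/4 = 0.3734
P₀ = 0.222431 (from M/M/c formula)
C(c,a) = [a^c/(c!(1−ρ))]·P₀ = [4.97806/(24·0.6266)]·0.222431
= 0.33104·0.222431 = 0.073633

Final: 0.073633


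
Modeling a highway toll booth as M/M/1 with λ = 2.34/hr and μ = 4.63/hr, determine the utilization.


ρ = λ/μ = 2.34/4.63 = 0.5054

Final: 0.5054


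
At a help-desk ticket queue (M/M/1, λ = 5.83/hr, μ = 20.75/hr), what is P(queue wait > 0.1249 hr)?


ρ = 5.83/20.75 = 0.2810
P(Wq > t) = ρ·e^{−(μ−λ)t} = 0.2810·e^{−1.8635}
= 0.2810·0.155127 = 0.043585

Final: 0.043585


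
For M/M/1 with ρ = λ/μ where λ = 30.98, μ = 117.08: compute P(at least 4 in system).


ρ = 30.98/117.08 = 0.2646
P(N ≥ n) = ρ^n = 0.2646^4 = 0.004902

Final: 0.004902


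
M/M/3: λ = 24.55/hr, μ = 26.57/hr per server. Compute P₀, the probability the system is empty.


a = λ/μ = 24.55/26.57 = 0.9240; ρ = a/c = 0.3080
Σ_{k=0}^{2} a^k/k! (terms k=0..2) = 1.00000 + 0.92397 + 0.42686 = 2.35084
Tail: a^3/(3!(1−ρ)) = 0.78882/(6·0.6920) = 0.18998
P₀ = 1/(2.35084 + 0.18998) = 1/2.54082 = 0.393573

Final: 0.393573


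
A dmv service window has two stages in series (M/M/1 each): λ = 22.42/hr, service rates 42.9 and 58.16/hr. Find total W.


Each node sees arrival rate λ = 22.42/hr (tandem ⇒ throughput preserved).
W₁ = 1/(μ₁−λ) = 1/(42.9−22.42) = 0.04883 hr
W₂ = 1/(μ₂−λ) = 1/(58.16−22.42) = 0.02798 hr
W_total = W₁ + W₂ = 0.04883 + 0.02798 = 0.07681 hr

Final: 0.07681 hr


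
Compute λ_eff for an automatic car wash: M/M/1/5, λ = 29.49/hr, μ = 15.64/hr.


ρ = 1.8855; P_K = (1−ρ)ρ^5/(1−ρ^6) = 0.480339
λ_eff = λ(1 − P_K) = 29.49·(1 − 0.480339) = 29.49·0.519661 = 15.3248 /hr

Final: 15.3248 /hr


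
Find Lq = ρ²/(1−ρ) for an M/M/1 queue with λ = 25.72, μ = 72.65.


ρ = 25.72/72.65 = 0.3540
Lq = ρ²/(1−ρ) = 0.1253/0.6460 = 0.1940

Final: 0.1940


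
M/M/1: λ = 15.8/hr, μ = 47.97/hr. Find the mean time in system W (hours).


W = 1/(μ−λ) = 1/(47.97 − 15.8) = 1/32.17 = 0.03108 hr

Final: 0.03108 hr


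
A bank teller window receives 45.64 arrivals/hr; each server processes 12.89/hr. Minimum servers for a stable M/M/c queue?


Stability requires cμ > λ ⇔ c > λ/μ.
λ/μ = 45.64/12.89 = 3.5407
Minimum integer c = ⌊3.5407⌋ + 1 = 4
Check: 4·12.89 = 51.56 > 45.64, while 3·12.89 = 38.67 ≤ 45.64

Final: 4 servers


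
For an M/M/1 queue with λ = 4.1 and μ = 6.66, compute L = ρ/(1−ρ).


ρ = λ/μ = 4.1/6.66 = 0.6156
L = ρ/(1−ρ) = 0.6156/(1 − 0.6156) = 0.6156/0.3844 = 1.6016

Final: 1.6016


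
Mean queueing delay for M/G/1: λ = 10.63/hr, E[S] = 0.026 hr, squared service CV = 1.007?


ρ = λ·E[S] = 10.63·0.026 = 0.2764
E[S²] = E[S]²(1+C_s²) = 0.026²·(1+1.007) = 0.001357
Wq = λ·E[S²]/(2(1−ρ)) = 10.63·0.001357/(2·0.7236) = 0.009965 hr

Final: 0.009965 hr


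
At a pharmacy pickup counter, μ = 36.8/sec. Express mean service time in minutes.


Mean service time = 1/μ = 1/36.8 second = 0.02717 second
In minutes: 0.02717 × 0.0166667 = 0.0004529 min

Final: 0.0004529 min


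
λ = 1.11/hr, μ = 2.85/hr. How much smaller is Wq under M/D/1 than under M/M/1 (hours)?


ρ = 1.11/2.85 = 0.3895
Wq(M/M/1) = ρ/(μ−λ) = 0.3895/1.74 = 0.22384 hr
Wq(M/D/1) = ρ/(2(μ−λ)) = 0.11192 hr
Savings = 0.22384 − 0.11192 = 0.11192 hr

Final: 0.11192 hr


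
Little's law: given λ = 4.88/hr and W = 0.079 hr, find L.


L = λW = 4.88·0.079 = 0.3855

Final: 0.3855


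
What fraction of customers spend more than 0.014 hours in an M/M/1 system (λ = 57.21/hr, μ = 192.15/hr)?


W ~ Exponential(μ−λ) for M/M/1.
μ − λ = 192.15 − 57.21 = 134.9400
P(W > t) = e^{−(μ−λ)t} = e^{−1.8892} = 0.151199

Final: 0.151199


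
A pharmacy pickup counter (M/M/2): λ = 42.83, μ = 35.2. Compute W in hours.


a = 1.2168; ρ = 0.6084; P₀ = 0.243487
Lq = P₀·a^c·ρ/(c!(1−ρ)²) = 0.71500
Wq = Lq/λ = 0.71500/42.83 = 0.01669 hr
W = Wq + 1/μ = 0.01669 + 0.02841 = 0.04510 hr

Final: 0.04510 hr


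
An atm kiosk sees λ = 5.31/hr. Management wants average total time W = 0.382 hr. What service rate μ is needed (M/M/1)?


W = 1/(μ−λ) ⇒ μ − λ = 1/W = 1/0.382 = 2.6178
μ = λ + 1/W = 5.31 + 2.6178 = 7.9278 per hr

Final: 7.9278 /hr


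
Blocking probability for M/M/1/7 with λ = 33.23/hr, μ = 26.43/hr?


ρ = λ/μ = 33.23/26.43 = 1.2573
P_K = (1−ρ)ρ^K/(1−ρ^(K+1)) = (-0.2573·4.966292)/(1 − 6.244036)
= -1.277744/-5.244036 = 0.243657

Final: 0.243657


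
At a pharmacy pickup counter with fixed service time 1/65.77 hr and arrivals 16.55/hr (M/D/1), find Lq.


ρ = 16.55/65.77 = 0.2516
M/D/1: Lq = ρ²/(2(1−ρ)) = 0.06332/(2·0.7484) = 0.04231

Final: 0.04231


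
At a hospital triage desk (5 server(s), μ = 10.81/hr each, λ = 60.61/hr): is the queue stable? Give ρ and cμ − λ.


Total capacity cμ = 5·10.81 = 54.05/hr
ρ = λ/(cμ) = 60.61/54.05 = 1.1214
Stable ⇔ ρ < 1: NO
Spare capacity = cμ − λ = 54.05 − 60.61 = -6.56/hr

Final: ρ = 1.1214; unstable; margin = -6.56/hr


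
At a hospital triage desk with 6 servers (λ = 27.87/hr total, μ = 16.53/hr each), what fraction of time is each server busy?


ρ = λ/(cμ) = 27.87/(6·16.53) = 27.87/99.18 = 0.2810

Final: 0.2810


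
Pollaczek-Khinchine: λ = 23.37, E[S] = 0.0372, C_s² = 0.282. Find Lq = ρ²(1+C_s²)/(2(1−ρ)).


ρ = λ·E[S] = 23.37·0.0372 = 0.8694
Lq = ρ²(1+C_s²)/(2(1−ρ)) = 0.7558·(1+0.282)/(2·0.1306)
= 0.7558·1.2820/0.2613 = 3.70850

Final: 3.70850


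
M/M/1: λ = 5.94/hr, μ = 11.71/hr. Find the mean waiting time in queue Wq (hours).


ρ = 5.94/11.71 = 0.5073
Wq = ρ/(μ−λ) = 0.5073/(11.71 − 5.94) = 0.5073/5.77 = 0.08791 hr

Final: 0.08791 hr


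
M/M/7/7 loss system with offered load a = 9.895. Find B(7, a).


B(c,a) = (a^c/c!) / Σ_{k=0}^{c} a^k/k!
a^7/7! = 1842.807849
Σ terms (k=0..7): 1.00000 + 9.89500 + 48.95551 + 161.47160 + 399.44037 + 790.49249 + 1303.65386 + 1842.80785 = 4557.716674
B = 1842.807849/4557.716674 = 0.404327

Final: 0.404327


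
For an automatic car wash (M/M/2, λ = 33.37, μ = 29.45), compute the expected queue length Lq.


a = λ/μ = 1.1331; ρ = a/2 = 0.5666
P₀ = 0.276688
Lq = P₀·a^c·ρ / (c!·(1−ρ)²) = 0.276688·1.28393·0.5666/(2·0.18788)
= 0.53564

Final: 0.53564


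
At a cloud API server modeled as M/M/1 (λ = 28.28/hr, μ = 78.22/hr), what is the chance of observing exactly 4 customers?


ρ = 28.28/78.22 = 0.3615
P_n = (1−ρ)·ρ^n = (1 − 0.3615)·0.3615^4 = 0.6385·0.017086 = 0.010909

Final: 0.010909


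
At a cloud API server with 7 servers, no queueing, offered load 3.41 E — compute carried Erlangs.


B(7,3.41) = 0.035991 (Erlang-B)
Carried load = a(1 − B) = 3.41·(1 − 0.035991) = 3.41·0.964009 = 3.2873 E

Final: 3.2873 Erlangs


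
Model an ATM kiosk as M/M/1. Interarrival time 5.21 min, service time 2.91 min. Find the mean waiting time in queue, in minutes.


λ = 60/5.21 = 11.5163 /hr
μ = 60/2.91 = 20.6186 /hr
ρ = λ/μ = 11.5163/20.6186 = 0.5585
Wq = ρ/(μ−λ) = 0.5585/(20.6186−11.5163) = 0.06136 hr
In minutes: 0.06136·60 = 3.682 min

Final: 3.682 min


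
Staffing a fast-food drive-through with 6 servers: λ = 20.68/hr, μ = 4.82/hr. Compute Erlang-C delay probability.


a = λ/μ = 4.2905; ρ = a/6 = 0.7151
P₀ = 0.011863 (from M/M/c formula)
C(c,a) = [a^c/(c!(1−ρ))]·P₀ = [6237.64964/(720·0.2849)]·0.011863
= 30.40602·0.011863 = 0.360697

Final: 0.360697


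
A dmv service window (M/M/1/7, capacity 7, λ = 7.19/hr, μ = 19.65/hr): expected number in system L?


ρ = 7.19/19.65 = 0.3659
L = ρ[1 − (K+1)ρ^K + Kρ^(K+1)] / [(1−ρ)(1−ρ^(K+1))]
Numerator: 0.3659·(1 − 8·0.0008781 + 7·0.0003213) = 0.364156
Denominator: (0.6341)·(0.999679) = 0.633893
L = 0.364156/0.633893 = 0.5745

Final: 0.5745


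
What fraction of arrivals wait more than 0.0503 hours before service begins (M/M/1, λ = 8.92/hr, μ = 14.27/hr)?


ρ = 8.92/14.27 = 0.6251
P(Wq > t) = ρ·e^{−(μ−λ)t} = 0.6251·e^{−0.2691}
= 0.6251·0.764063 = 0.477606

Final: 0.477606


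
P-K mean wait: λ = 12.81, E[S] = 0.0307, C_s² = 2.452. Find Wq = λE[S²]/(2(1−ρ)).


ρ = λ·E[S] = 12.81·0.0307 = 0.3933
E[S²] = E[S]²(1+C_s²) = 0.0307²·(1+2.452) = 0.003253
Wq = λ·E[S²]/(2(1−ρ)) = 12.81·0.003253/(2·0.6067) = 0.03435 hr

Final: 0.03435 hr


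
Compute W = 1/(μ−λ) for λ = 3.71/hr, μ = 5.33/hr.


W = 1/(μ−λ) = 1/(5.33 − 3.71) = 1/1.62 = 0.6173 hr

Final: 0.6173 hr


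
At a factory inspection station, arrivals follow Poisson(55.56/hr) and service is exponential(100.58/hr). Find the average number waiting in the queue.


ρ = 55.56/100.58 = 0.5524
Lq = ρ²/(1−ρ) = 0.3051/0.4476 = 0.6817

Final: 0.6817


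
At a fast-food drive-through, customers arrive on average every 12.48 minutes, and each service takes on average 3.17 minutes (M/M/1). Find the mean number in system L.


λ = 60/12.48 = 4.8077 /hr
μ = 60/3.17 = 18.9274 /hr
ρ = λ/μ = 4.8077/18.9274 = 0.2540
L = ρ/(1−ρ) = 0.2540/0.7460 = 0.3405

Final: 0.3405


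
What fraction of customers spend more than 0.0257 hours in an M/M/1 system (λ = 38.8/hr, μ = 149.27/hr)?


W ~ Exponential(μ−λ) for M/M/1.
μ − λ = 149.27 − 38.8 = 110.4700
P(W > t) = e^{−(μ−λ)t} = e^{−2.8391} = 0.058480

Final: 0.058480


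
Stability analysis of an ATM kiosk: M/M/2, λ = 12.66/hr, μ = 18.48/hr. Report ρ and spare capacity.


Total capacity cμ = 2·18.48 = 36.96/hr
ρ = λ/(cμ) = 12.66/36.96 = 0.3425
Stable ⇔ ρ < 1: YES
Spare capacity = cμ − λ = 36.96 − 12.66 = 24.30/hr

Final: ρ = 0.3425; stable; margin = 24.30/hr


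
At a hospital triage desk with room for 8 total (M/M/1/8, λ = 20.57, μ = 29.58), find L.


ρ = 20.57/29.58 = 0.6954
L = ρ[1 − (K+1)ρ^K + Kρ^(K+1)] / [(1−ρ)(1−ρ^(K+1))]
Numerator: 0.6954·(1 − 9·0.054688 + 8·0.038030) = 0.564702
Denominator: (0.3046)·(0.961970) = 0.293014
L = 0.564702/0.293014 = 1.9272

Final: 1.9272


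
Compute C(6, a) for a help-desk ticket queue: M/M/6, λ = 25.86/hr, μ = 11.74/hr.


a = λ/μ = 2.2027; ρ = a/6 = 0.3671
P₀ = 0.110208 (from M/M/c formula)
C(c,a) = [a^c/(c!(1−ρ))]·P₀ = [114.22536/(720·0.6329)]·0.110208
= 0.25067·0.110208 = 0.027626

Final: 0.027626


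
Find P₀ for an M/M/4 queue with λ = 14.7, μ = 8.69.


a = λ/μ = 14.7/8.69 = 1.6916; ρ = a/c = 0.4229
Σ_{k=0}^{3} a^k/k! (terms k=0..3) = 1.00000 + 1.69160 + 1.43075 + 0.80675 = 4.92911
Tail: a^4/(4!(1−ρ)) = 8.18823/(24·0.5771) = 0.59119
P₀ = 1/(4.92911 + 0.59119) = 1/5.52030 = 0.181150

Final: 0.181150


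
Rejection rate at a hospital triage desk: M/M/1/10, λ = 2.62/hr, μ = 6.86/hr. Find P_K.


ρ = λ/μ = 2.62/6.86 = 0.3819
P_K = (1−ρ)ρ^K/(1−ρ^(K+1)) = (0.6181·0.00006603)/(1 − 0.00002522)
= 0.00004081/0.999975 = 0.00004082

Final: 0.00004082


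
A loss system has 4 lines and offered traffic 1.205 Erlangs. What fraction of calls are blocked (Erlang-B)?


B(c,a) = (a^c/c!) / Σ_{k=0}^{c} a^k/k!
a^4/4! = 0.087849
Σ terms (k=0..4): 1.00000 + 1.20500 + 0.72601 + 0.29162 + 0.08785 = 3.310477
B = 0.087849/3.310477 = 0.026537

Final: 0.026537


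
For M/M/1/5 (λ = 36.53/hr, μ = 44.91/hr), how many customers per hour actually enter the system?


ρ = 0.8134; P_K = (1−ρ)ρ^5/(1−ρ^6) = 0.093529
λ_eff = λ(1 − P_K) = 36.53·(1 − 0.093529) = 36.53·0.906471 = 33.1134 /hr

Final: 33.1134 /hr


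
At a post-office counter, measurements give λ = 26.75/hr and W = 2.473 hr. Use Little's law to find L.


L = λW = 26.75·2.473 = 66.1527

Final: 66.1527


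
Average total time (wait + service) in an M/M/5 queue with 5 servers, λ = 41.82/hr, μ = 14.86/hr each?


a = 2.8143; ρ = 0.5629; P₀ = 0.057247
Lq = P₀·a^c·ρ/(c!(1−ρ)²) = 0.24805
Wq = Lq/λ = 0.24805/41.82 = 0.005931 hr
W = Wq + 1/μ = 0.005931 + 0.06729 = 0.07323 hr

Final: 0.07323 hr


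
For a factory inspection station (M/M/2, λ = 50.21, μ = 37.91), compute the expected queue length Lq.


a = λ/μ = 1.3245; ρ = a/2 = 0.6622
P₀ = 0.203206
Lq = P₀·a^c·ρ / (c!·(1−ρ)²) = 0.203206·1.75417·0.6622/(2·0.11409)
= 1.03451

Final: 1.03451


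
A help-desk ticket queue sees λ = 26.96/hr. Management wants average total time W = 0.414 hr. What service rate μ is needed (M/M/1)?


W = 1/(μ−λ) ⇒ μ − λ = 1/W = 1/0.414 = 2.4155
μ = λ + 1/W = 26.96 + 2.4155 = 29.3755 per hr

Final: 29.3755 /hr


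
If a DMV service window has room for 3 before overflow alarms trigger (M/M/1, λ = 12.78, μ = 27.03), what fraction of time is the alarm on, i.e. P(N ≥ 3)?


ρ = 12.78/27.03 = 0.4728
P(N ≥ n) = ρ^n = 0.4728^3 = 0.105695

Final: 0.105695


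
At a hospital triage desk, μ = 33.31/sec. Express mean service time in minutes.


Mean service time = 1/μ = 1/33.31 second = 0.03002 second
In minutes: 0.03002 × 0.0166667 = 0.0005004 min

Final: 0.0005004 min


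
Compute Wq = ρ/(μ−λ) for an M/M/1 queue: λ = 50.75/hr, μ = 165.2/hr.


ρ = 50.75/165.2 = 0.3072
Wq = ρ/(μ−λ) = 0.3072/(165.2 − 50.75) = 0.3072/114.45 = 0.002684 hr

Final: 0.002684 hr


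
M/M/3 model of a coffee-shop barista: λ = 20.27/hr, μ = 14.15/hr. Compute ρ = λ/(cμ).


ρ = λ/(cμ) = 20.27/(3·14.15) = 20.27/42.45 = 0.4775

Final: 0.4775


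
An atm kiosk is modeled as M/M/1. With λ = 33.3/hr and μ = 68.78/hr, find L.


ρ = λ/μ = 33.3/68.78 = 0.4842
L = ρ/(1−ρ) = 0.4842/(1 − 0.4842) = 0.4842/0.5158 = 0.9386

Final: 0.9386


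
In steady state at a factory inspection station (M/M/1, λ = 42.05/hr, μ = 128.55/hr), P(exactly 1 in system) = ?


ρ = 42.05/128.55 = 0.3271
P_n = (1−ρ)·ρ^n = (1 − 0.3271)·0.3271^1 = 0.6729·0.327110 = 0.220109

Final: 0.220109


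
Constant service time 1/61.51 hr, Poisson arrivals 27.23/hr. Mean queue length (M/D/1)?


ρ = 27.23/61.51 = 0.4427
M/D/1: Lq = ρ²/(2(1−ρ)) = 0.1960/(2·0.5573) = 0.17582

Final: 0.17582


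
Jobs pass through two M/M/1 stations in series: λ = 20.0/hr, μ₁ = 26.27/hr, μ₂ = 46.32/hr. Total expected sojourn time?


Each node sees arrival rate λ = 20.0/hr (tandem ⇒ throughput preserved).
W₁ = 1/(μ₁−λ) = 1/(26.27−20.0) = 0.15949 hr
W₂ = 1/(μ₂−λ) = 1/(46.32−20.0) = 0.03799 hr
W_total = W₁ + W₂ = 0.15949 + 0.03799 = 0.19748 hr

Final: 0.19748 hr


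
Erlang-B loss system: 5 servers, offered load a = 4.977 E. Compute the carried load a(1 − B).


B(5,4.977) = 0.282999 (Erlang-B)
Carried load = a(1 − B) = 4.977·(1 − 0.282999) = 4.977·0.717001 = 3.5685 E

Final: 3.5685 Erlangs


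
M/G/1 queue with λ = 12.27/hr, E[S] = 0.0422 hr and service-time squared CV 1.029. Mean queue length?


ρ = λ·E[S] = 12.27·0.0422 = 0.5178
Lq = ρ²(1+C_s²)/(2(1−ρ)) = 0.2681·(1+1.029)/(2·0.4822)
= 0.2681·2.0290/0.9644 = 0.56407

Final: 0.56407


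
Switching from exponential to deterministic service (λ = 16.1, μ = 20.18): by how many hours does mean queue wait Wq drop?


ρ = 16.1/20.18 = 0.7978
Wq(M/M/1) = ρ/(μ−λ) = 0.7978/4.08 = 0.19554 hr
Wq(M/D/1) = ρ/(2(μ−λ)) = 0.09777 hr
Savings = 0.19554 − 0.09777 = 0.09777 hr

Final: 0.09777 hr


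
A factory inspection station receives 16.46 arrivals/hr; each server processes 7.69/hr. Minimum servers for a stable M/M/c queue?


Stability requires cμ > λ ⇔ c > λ/μ.
λ/μ = 16.46/7.69 = 2.1404
Minimum integer c = ⌊2.1404⌋ + 1 = 3
Check: 3·7.69 = 23.07 > 16.46, while 2·7.69 = 15.38 ≤ 16.46

Final: 3 servers


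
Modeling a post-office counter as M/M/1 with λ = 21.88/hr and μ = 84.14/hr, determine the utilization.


ρ = λ/μ = 21.88/84.14 = 0.2600

Final: 0.2600


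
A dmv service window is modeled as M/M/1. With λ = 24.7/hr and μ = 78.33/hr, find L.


ρ = λ/μ = 24.7/78.33 = 0.3153
L = ρ/(1−ρ) = 0.3153/(1 − 0.3153) = 0.3153/0.6847 = 0.4606

Final: 0.4606


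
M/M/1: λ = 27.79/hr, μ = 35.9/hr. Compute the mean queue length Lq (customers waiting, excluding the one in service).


ρ = 27.79/35.9 = 0.7741
Lq = ρ²/(1−ρ) = 0.5992/0.2259 = 2.6525

Final: 2.6525


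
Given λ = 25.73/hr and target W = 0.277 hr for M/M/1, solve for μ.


W = 1/(μ−λ) ⇒ μ − λ = 1/W = 1/0.277 = 3.6101
μ = λ + 1/W = 25.73 + 3.6101 = 29.3401 per hr

Final: 29.3401 /hr


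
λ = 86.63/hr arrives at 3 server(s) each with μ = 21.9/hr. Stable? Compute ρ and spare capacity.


Total capacity cμ = 3·21.9 = 65.70/hr
ρ = λ/(cμ) = 86.63/65.70 = 1.3186
Stable ⇔ ρ < 1: NO
Spare capacity = cμ − λ = 65.70 − 86.63 = -20.93/hr

Final: ρ = 1.3186; unstable; margin = -20.93/hr


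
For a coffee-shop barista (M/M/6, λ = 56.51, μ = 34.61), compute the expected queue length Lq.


a = λ/μ = 1.6328; ρ = a/6 = 0.2721
P₀ = 0.195305
Lq = P₀·a^c·ρ / (c!·(1−ρ)²) = 0.195305·18.94708·0.2721/(720·0.52980)
= 0.002640

Final: 0.002640


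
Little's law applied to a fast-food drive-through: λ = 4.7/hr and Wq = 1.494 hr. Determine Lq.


Lq = λWq = 4.7·1.494 = 7.0218

Final: 7.0218


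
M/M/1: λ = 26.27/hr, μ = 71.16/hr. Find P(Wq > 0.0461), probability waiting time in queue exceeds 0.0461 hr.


ρ = 26.27/71.16 = 0.3692
P(Wq > t) = ρ·e^{−(μ−λ)t} = 0.3692·e^{−2.0694}
= 0.3692·0.126258 = 0.046610

Final: 0.046610


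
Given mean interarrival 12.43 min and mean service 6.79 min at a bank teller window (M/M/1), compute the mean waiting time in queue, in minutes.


λ = 60/12.43 = 4.8270 /hr
μ = 60/6.79 = 8.8365 /hr
ρ = λ/μ = 4.8270/8.8365 = 0.5463
Wq = ρ/(μ−λ) = 0.5463/(8.8365−4.8270) = 0.13624 hr
In minutes: 0.13624·60 = 8.174 min

Final: 8.174 min


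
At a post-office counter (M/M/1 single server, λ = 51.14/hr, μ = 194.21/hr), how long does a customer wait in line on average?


ρ = 51.14/194.21 = 0.2633
Wq = ρ/(μ−λ) = 0.2633/(194.21 − 51.14) = 0.2633/143.07 = 0.001841 hr

Final: 0.001841 hr


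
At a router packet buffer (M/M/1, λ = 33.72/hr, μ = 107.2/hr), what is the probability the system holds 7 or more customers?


ρ = 33.72/107.2 = 0.3146
P(N ≥ n) = ρ^n = 0.3146^7 = 0.0003047

Final: 0.0003047


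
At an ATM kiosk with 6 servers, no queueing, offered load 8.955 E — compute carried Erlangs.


B(6,8.955) = 0.438385 (Erlang-B)
Carried load = a(1 − B) = 8.955·(1 − 0.438385) = 8.955·0.561615 = 5.0293 E

Final: 5.0293 Erlangs


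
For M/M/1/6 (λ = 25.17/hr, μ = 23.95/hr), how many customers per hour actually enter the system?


ρ = 1.0509; P_K = (1−ρ)ρ^6/(1−ρ^7) = 0.165003
λ_eff = λ(1 − P_K) = 25.17·(1 − 0.165003) = 25.17·0.834997 = 21.0169 /hr

Final: 21.0169 /hr


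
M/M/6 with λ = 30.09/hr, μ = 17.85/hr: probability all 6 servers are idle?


a = λ/μ = 30.09/17.85 = 1.6857; ρ = a/c = 0.2810
Σ_{k=0}^{5} a^k/k! (terms k=0..5) = 1.00000 + 1.68571 + 1.42082 + 0.79836 + 0.33645 + 0.11343 = 5.35478
Tail: a^6/(6!(1−ρ)) = 22.94583/(720·0.7190) = 0.04432
P₀ = 1/(5.35478 + 0.04432) = 1/5.39910 = 0.185216

Final: 0.185216


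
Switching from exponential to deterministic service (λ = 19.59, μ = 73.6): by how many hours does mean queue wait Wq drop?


ρ = 19.59/73.6 = 0.2662
Wq(M/M/1) = ρ/(μ−λ) = 0.2662/54.01 = 0.004928 hr
Wq(M/D/1) = ρ/(2(μ−λ)) = 0.002464 hr
Savings = 0.004928 − 0.002464 = 0.002464 hr

Final: 0.002464 hr


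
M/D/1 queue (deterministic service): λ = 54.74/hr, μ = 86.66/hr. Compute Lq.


ρ = 54.74/86.66 = 0.6317
M/D/1: Lq = ρ²/(2(1−ρ)) = 0.3990/(2·0.3683) = 0.54162

Final: 0.54162


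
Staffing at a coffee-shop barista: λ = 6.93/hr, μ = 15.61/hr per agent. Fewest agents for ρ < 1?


Stability requires cμ > λ ⇔ c > λ/μ.
λ/μ = 6.93/15.61 = 0.4439
Minimum integer c = ⌊0.4439⌋ + 1 = 1
Check: 1·15.61 = 15.61 > 6.93, while 0·15.61 = 0.00 ≤ 6.93

Final: 1 servers


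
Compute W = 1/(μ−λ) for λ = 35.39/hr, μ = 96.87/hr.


W = 1/(μ−λ) = 1/(96.87 − 35.39) = 1/61.48 = 0.01627 hr

Final: 0.01627 hr


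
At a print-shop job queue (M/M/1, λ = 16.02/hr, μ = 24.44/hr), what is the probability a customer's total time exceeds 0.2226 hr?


W ~ Exponential(μ−λ) for M/M/1.
μ − λ = 24.44 − 16.02 = 8.4200
P(W > t) = e^{−(μ−λ)t} = e^{−1.8743} = 0.153464

Final: 0.153464


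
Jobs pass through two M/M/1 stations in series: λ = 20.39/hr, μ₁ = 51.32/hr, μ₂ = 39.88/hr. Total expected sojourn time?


Each node sees arrival rate λ = 20.39/hr (tandem ⇒ throughput preserved).
W₁ = 1/(μ₁−λ) = 1/(51.32−20.39) = 0.03233 hr
W₂ = 1/(μ₂−λ) = 1/(39.88−20.39) = 0.05131 hr
W_total = W₁ + W₂ = 0.03233 + 0.05131 = 0.08364 hr

Final: 0.08364 hr


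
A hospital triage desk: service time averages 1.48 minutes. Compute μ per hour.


μ = 1/(service time) in consistent units.
1 hour = 60 min, so μ = 60/1.48 = 40.5405 per hour

Final: 40.5405 /hr


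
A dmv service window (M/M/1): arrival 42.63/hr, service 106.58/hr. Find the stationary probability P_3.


ρ = 42.63/106.58 = 0.4000
P_n = (1−ρ)·ρ^n = (1 − 0.4000)·0.4000^3 = 0.6000·0.063991 = 0.038396

Final: 0.038396


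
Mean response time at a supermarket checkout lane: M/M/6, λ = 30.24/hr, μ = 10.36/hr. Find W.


a = 2.9189; ρ = 0.4865; P₀ = 0.053228
Lq = P₀·a^c·ρ/(c!(1−ρ)²) = 0.08435
Wq = Lq/λ = 0.08435/30.24 = 0.002789 hr
W = Wq + 1/μ = 0.002789 + 0.09653 = 0.09931 hr

Final: 0.09931 hr


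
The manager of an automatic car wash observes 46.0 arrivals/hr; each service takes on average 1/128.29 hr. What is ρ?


ρ = λ/μ = 46.0/128.29 = 0.3586

Final: 0.3586


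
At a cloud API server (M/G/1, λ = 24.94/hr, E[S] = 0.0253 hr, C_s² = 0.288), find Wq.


ρ = λ·E[S] = 24.94·0.0253 = 0.6310
E[S²] = E[S]²(1+C_s²) = 0.0253²·(1+0.288) = 0.0008244
Wq = λ·E[S²]/(2(1−ρ)) = 24.94·0.0008244/(2·0.3690) = 0.02786 hr

Final: 0.02786 hr


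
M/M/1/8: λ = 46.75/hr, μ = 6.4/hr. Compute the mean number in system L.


ρ = 46.75/6.4 = 7.3047
L = ρ[1 − (K+1)ρ^K + Kρ^(K+1)] / [(1−ρ)(1−ρ^(K+1))]
Numerator: 7.3047·(1 − 9·8106121.889073 + 8·59212687.236585) = 2927327232.563380
Denominator: (-6.3047)·(-59212686.236585) = 373317482.757222
L = 2927327232.563380/373317482.757222 = 7.8414

Final: 7.8414


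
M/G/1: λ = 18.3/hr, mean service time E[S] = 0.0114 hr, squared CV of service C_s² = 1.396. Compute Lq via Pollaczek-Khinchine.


ρ = λ·E[S] = 18.3·0.0114 = 0.2086
Lq = ρ²(1+C_s²)/(2(1−ρ)) = 0.04352·(1+1.396)/(2·0.7914)
= 0.04352·2.3960/1.5828 = 0.06588

Final: 0.06588


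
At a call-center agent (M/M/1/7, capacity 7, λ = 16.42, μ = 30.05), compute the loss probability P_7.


ρ = λ/μ = 16.42/30.05 = 0.5464
P_K = (1−ρ)ρ^K/(1−ρ^(K+1)) = (0.4536·0.014545)/(1 − 0.007947)
= 0.006597/0.992053 = 0.006650

Final: 0.006650


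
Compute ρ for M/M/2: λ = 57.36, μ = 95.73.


ρ = λ/(cμ) = 57.36/(2·95.73) = 57.36/191.46 = 0.2996

Final: 0.2996


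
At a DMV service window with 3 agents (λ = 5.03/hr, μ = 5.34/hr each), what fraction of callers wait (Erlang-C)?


a = λ/μ = 0.9419; ρ = a/3 = 0.3140
P₀ = 0.386305 (from M/M/c formula)
C(c,a) = [a^c/(c!(1−ρ))]·P₀ = [0.83576/(6·0.6860)]·0.386305
= 0.20305·0.386305 = 0.078438

Final: 0.078438


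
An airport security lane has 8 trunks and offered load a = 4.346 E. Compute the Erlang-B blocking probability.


B(c,a) = (a^c/c!) / Σ_{k=0}^{c} a^k/k!
a^8/8! = 3.156438
Σ terms (k=0..8): 1.00000 + 4.34600 + 9.44386 + 13.68100 + 14.86441 + 12.92014 + 9.35849 + 5.81029 + 3.15644 = 74.580629
B = 3.156438/74.580629 = 0.042322

Final: 0.042322


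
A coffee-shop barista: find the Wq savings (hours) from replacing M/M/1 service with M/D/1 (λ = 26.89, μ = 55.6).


ρ = 26.89/55.6 = 0.4836
Wq(M/M/1) = ρ/(μ−λ) = 0.4836/28.71 = 0.01685 hr
Wq(M/D/1) = ρ/(2(μ−λ)) = 0.008423 hr
Savings = 0.01685 − 0.008423 = 0.008423 hr

Final: 0.008423 hr
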